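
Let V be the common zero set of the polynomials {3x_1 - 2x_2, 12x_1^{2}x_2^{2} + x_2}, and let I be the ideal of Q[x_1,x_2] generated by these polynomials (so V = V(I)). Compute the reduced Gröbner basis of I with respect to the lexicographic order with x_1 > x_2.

f_1 = 3x_1 - 2x_2, LT = x_1.
f_2 = 12x_1^{2}x_2^{2} + x_2, LT = x_1^{2}x_2^{2}.

S(f_1,f_2): lcm = x_1^{2}x_2^{2}. S = -\tfrac{2}{3}x_1x_2^{3} - \tfrac{1}{12}x_2.
  leading term x_1x_2^{3}: subtract (-\tfrac{2}{9}x_2^{3})·f_1 from -\tfrac{2}{3}x_1x_2^{3} - \tfrac{1}{12}x_2 → -\tfrac{4}{9}x_2^{4} - \tfrac{1}{12}x_2
  leading term x_2^{4}: no divisor's leading term divides it; move -\tfrac{4}{9}x_2^{4} to the remainder.
  leading term x_2: no divisor's leading term divides it; move -\tfrac{1}{12}x_2 to the remainder.
  remainder -\tfrac{4}{9}x_2^{4} - \tfrac{1}{12}x_2 ≠ 0; add g_3 = -\tfrac{4}{9}x_2^{4} - \tfrac{1}{12}x_2 to the basis.

S(f_1,g_3): leading monomials are coprime, so the S-polynomial reduces to 0 (Buchberger's first criterion).
S(f_2,g_3): lcm = x_1^{2}x_2^{4}. S = -\tfrac{3}{16}x_1^{2}x_2 + \tfrac{1}{12}x_2^{3}.
  leading term x_1^{2}x_2: subtract (-\tfrac{1}{16}x_1x_2)·f_1 from -\tfrac{3}{16}x_1^{2}x_2 + \tfrac{1}{12}x_2^{3} → -\tfrac{1}{8}x_1x_2^{2} + \tfrac{1}{12}x_2^{3}
  leading term x_1x_2^{2}: subtract (-\tfrac{1}{24}x_2^{2})·f_1 from -\tfrac{1}{8}x_1x_2^{2} + \tfrac{1}{12}x_2^{3} → 0
  remainder 0.

Every S-polynomial of the final basis reduces to 0, so we have a Gröbner basis.
Inter-reduce: drop elements whose leading term is divisible by another's, tail-reduce, and make monic.

G = {x_1 - \tfrac{2}{3}x_2, x_2^{4} + \tfrac{3}{16}x_2}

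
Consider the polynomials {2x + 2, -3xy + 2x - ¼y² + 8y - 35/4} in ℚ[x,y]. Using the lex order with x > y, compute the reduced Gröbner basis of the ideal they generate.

f_1 = 2x + 2, LT = x.
f_2 = -3xy + 2x - ¼y² + 8y - 35/4, LT = xy.

S(f_1,f_2): lcm = xy. S = ⅔x - 1/12y² + 11/3y - 35/12.
  leading term x: subtract (⅓)·f_1 from ⅔x - 1/12y² + 11/3y - 35/12 → -1/12y² + 11/3y - 43/12
  leading term y²: no divisor's leading term divides it; move -1/12y² to the remainder.
  leading term y: no divisor's leading term divides it; move 11/3y to the remainder.
  leading term 1: no divisor's leading term divides it; move -43/12 to the remainder.
  remainder -1/12y² + 11/3y - 43/12 ≠ 0; add g_3 = -1/12y² + 11/3y - 43/12 to the basis.

The other S-polynomials (S(f_1,g_3), S(f_2,g_3)) all reduce to 0 modulo the current basis, so we have a Gröbner basis.
Inter-reduce: drop elements whose leading term is divisible by another's, tail-reduce, and make monic.

G = {x + 1, y² - 44y + 43}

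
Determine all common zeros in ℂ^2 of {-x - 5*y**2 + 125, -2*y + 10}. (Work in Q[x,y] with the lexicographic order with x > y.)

Compute a lex Gröbner basis by Buchberger's algorithm.
f_1 = -x - 5*y**2 + 125, LT = x.
f_2 = -2*y + 10, LT = y.

The S-polynomials (S(f_1,f_2)) all reduce to 0 modulo the current basis, so we have a Gröbner basis.
Inter-reduce: drop elements whose leading term is divisible by another's, tail-reduce, and make monic.
Reduced Gröbner basis: {x, y - 5}.

Elimination: the polynomial y - 5 lies in the elimination ideal for y, so y ∈ {5}. For each such y, the remaining basis elements (now univariate) give the rest of the solution.
  y = 5: the earlier basis element becomes x = 0, giving x = 0 — point (0, 5).
Check: every point annihilates each of the original generators.

{(0, 5)}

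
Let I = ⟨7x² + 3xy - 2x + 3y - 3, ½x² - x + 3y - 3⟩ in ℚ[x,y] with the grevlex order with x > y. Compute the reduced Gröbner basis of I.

G = {x² - 2x + 6y - 6, xy + 4x - 13y + 13, y² - 65/6x + 161/6y - 167/6}

f_1 = 7x² + 3xy - 2x + 3y - 3, LT = x².
f_2 = ½x² - x + 3y - 3, LT = x².

S(f_1,f_2): lcm = x². S = 3/7xy + 12/7x - 39/7y + 39/7.
  leading term xy: no divisor's leading term divides it; move 3/7xy to the remainder.
  leading term x: no divisor's leading term divides it; move 12/7x to the remainder.
  leading term y: no divisor's leading term divides it; move -39/7y to the remainder.
  leading term 1: no divisor's leading term divides it; move 39/7 to the remainder.
  remainder 3/7xy + 12/7x - 39/7y + 39/7 ≠ 0; add g_3 = 3/7xy + 12/7x - 39/7y + 39/7 to the basis.

S(f_1,g_3): lcm = x²y. S = 3/7xy² - 4x² + 89/7xy + 3/7y² - 13x - 3/7y.
  leading term xy²: subtract (y)·g_3 from 3/7xy² - 4x² + 89/7xy + 3/7y² - 13x - 3/7y → -4x² + 11xy + 6y² - 13x - 6y
  leading term x²: subtract (-4/7)·f_1 from -4x² + 11xy + 6y² - 13x - 6y → 89/7xy + 6y² - 99/7x - 30/7y - 12/7
  leading term xy: subtract (89/3)·g_3 from 89/7xy + 6y² - 99/7x - 30/7y - 12/7 → 6y² - 65x + 161y - 167
  leading term y²: no divisor's leading term divides it; move 6y² to the remainder.
  leading term x: no divisor's leading term divides it; move -65x to the remainder.
  leading term y: no divisor's leading term divides it; move 161y to the remainder.
  leading term 1: no divisor's leading term divides it; move -167 to the remainder.
  remainder 6y² - 65x + 161y - 167 ≠ 0; add g_4 = 6y² - 65x + 161y - 167 to the basis.

The other S-polynomials (S(f_2,g_3), S(f_1,g_4), S(f_2,g_4), S(g_3,g_4)) all reduce to 0 modulo the current basis, so we have a Gröbner basis.
Inter-reduce: drop elements whose leading term is divisible by another's, tail-reduce, and make monic.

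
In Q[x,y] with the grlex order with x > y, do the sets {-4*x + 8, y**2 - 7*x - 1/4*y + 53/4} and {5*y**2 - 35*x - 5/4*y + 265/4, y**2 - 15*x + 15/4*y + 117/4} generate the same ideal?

No, the ideals differ.

For a fixed monomial order, each ideal has a unique reduced Gröbner basis; comparing bases decides equality.
Buchberger on the first generating set:
f_1 = -4*x + 8, LT = x.
f_2 = y**2 - 7*x - 1/4*y + 53/4, LT = y**2.

The S-polynomials (S(f_1,f_2)) all reduce to 0 modulo the current basis, so we have a Gröbner basis.
Inter-reduce: drop elements whose leading term is divisible by another's, tail-reduce, and make monic.
Reduced Gröbner basis: {y**2 - 1/4*y - 3/4, x - 2}.

Buchberger on the second generating set:
h_1 = 5*y**2 - 35*x - 5/4*y + 265/4, LT = y**2.
h_2 = y**2 - 15*x + 15/4*y + 117/4, LT = y**2.

S(h_1,h_2): lcm = y**2. S = 8*x - 4*y - 16.
  leading term x: no divisor's leading term divides it; move 8*x to the remainder.
  leading term y: no divisor's leading term divides it; move -4*y to the remainder.
  leading term 1: no divisor's leading term divides it; move -16 to the remainder.
  remainder 8*x - 4*y - 16 ≠ 0; add k_3 = 8*x - 4*y - 16 to the basis.

The other S-polynomials (S(h_1,k_3), S(h_2,k_3)) all reduce to 0 modulo the current basis, so we have a Gröbner basis.
Inter-reduce: drop elements whose leading term is divisible by another's, tail-reduce, and make monic.
Reduced Gröbner basis: {y**2 - 15/4*y - 3/4, x - 1/2*y - 2}.

The bases are distinct; the ideals are different.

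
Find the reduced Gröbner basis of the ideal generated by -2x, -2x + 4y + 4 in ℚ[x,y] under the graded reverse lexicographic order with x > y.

G = {x, y + 1}

This is the nonlinear analogue of row-reducing a linear system.

f_1 = -2x, LT = x.
f_2 = -2x + 4y + 4, LT = x.

S(f_1,f_2): lcm = x. S = 2y + 2.
  leading term y: no divisor's leading term divides it; move 2y to the remainder.
  leading term 1: no divisor's leading term divides it; move 2 to the remainder.
  remainder 2y + 2 ≠ 0; add g_3 = 2y + 2 to the basis.

The other S-polynomials (S(f_1,g_3), S(f_2,g_3)) all reduce to 0 modulo the current basis, so we have a Gröbner basis.
Inter-reduce: drop elements whose leading term is divisible by another's, tail-reduce, and make monic.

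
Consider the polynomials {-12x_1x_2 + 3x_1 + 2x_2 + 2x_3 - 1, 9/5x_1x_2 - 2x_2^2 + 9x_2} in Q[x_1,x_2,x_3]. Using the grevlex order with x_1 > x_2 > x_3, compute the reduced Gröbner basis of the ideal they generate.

G = {x_1^2 + 2/3x_1x_3 - 20/27x_2x_3 + 79/18x_1 + 5/27x_2 + 85/27x_3 - 85/54, x_1x_2 - 1/4x_1 - 1/6x_2 - 1/6x_3 + 1/12, x_2^2 - 9/40x_1 - 93/20x_2 - 3/20x_3 + 3/40}

f_1 = -12x_1x_2 + 3x_1 + 2x_2 + 2x_3 - 1, LT = x_1x_2.
f_2 = 9/5x_1x_2 - 2x_2^2 + 9x_2, LT = x_1x_2.

S(f_1,f_2): lcm = x_1x_2. S = 10/9x_2^2 - 1/4x_1 - 31/6x_2 - 1/6x_3 + 1/12.
  leading term x_2^2: no divisor's leading term divides it; move 10/9x_2^2 to the remainder.
  leading term x_1: no divisor's leading term divides it; move -1/4x_1 to the remainder.
  leading term x_2: no divisor's leading term divides it; move -31/6x_2 to the remainder.
  leading term x_3: no divisor's leading term divides it; move -1/6x_3 to the remainder.
  leading term 1: no divisor's leading term divides it; move 1/12 to the remainder.
  remainder 10/9x_2^2 - 1/4x_1 - 31/6x_2 - 1/6x_3 + 1/12 ≠ 0; add g_3 = 10/9x_2^2 - 1/4x_1 - 31/6x_2 - 1/6x_3 + 1/12 to the basis.

S(f_1,g_3): lcm = x_1x_2^2. S = 9/40x_1^2 + 22/5x_1x_2 - 1/6x_2^2 + 3/20x_1x_3 - 1/6x_2x_3 - 3/40x_1 + 1/12x_2.
  leading term x_1^2: no divisor's leading term divides it; move 9/40x_1^2 to the remainder.
  leading term x_1x_2: subtract (-11/30)·f_1 from 22/5x_1x_2 - 1/6x_2^2 + 3/20x_1x_3 - 1/6x_2x_3 - 3/40x_1 + 1/12x_2 → -1/6x_2^2 + 3/20x_1x_3 - 1/6x_2x_3 + 41/40x_1 + 49/60x_2 + 11/15x_3 - 11/30
  leading term x_2^2: subtract (-3/20)·g_3 from -1/6x_2^2 + 3/20x_1x_3 - 1/6x_2x_3 + 41/40x_1 + 49/60x_2 + 11/15x_3 - 11/30 → 3/20x_1x_3 - 1/6x_2x_3 + 79/80x_1 + 1/24x_2 + 17/24x_3 - 17/48
  leading term x_1x_3: no divisor's leading term divides it; move 3/20x_1x_3 to the remainder.
  leading term x_2x_3: no divisor's leading term divides it; move -1/6x_2x_3 to the remainder.
  leading term x_1: no divisor's leading term divides it; move 79/80x_1 to the remainder.
  leading term x_2: no divisor's leading term divides it; move 1/24x_2 to the remainder.
  leading term x_3: no divisor's leading term divides it; move 17/24x_3 to the remainder.
  leading term 1: no divisor's leading term divides it; move -17/48 to the remainder.
  remainder 9/40x_1^2 + 3/20x_1x_3 - 1/6x_2x_3 + 79/80x_1 + 1/24x_2 + 17/24x_3 - 17/48 ≠ 0; add g_4 = 9/40x_1^2 + 3/20x_1x_3 - 1/6x_2x_3 + 79/80x_1 + 1/24x_2 + 17/24x_3 - 17/48 to the basis.

S(f_2,g_3): lcm = x_1x_2^2. S = -10/9x_2^3 + 9/40x_1^2 + 93/20x_1x_2 + 5x_2^2 + 3/20x_1x_3 - 3/40x_1.
  leading term x_2^3: subtract (-x_2)·g_3 from -10/9x_2^3 + 9/40x_1^2 + 93/20x_1x_2 + 5x_2^2 + 3/20x_1x_3 - 3/40x_1 → 9/40x_1^2 + 22/5x_1x_2 - 1/6x_2^2 + 3/20x_1x_3 - 1/6x_2x_3 - 3/40x_1 + 1/12x_2
  leading term x_1^2: subtract (1)·g_4 from 9/40x_1^2 + 22/5x_1x_2 - 1/6x_2^2 + 3/20x_1x_3 - 1/6x_2x_3 - 3/40x_1 + 1/12x_2 → 22/5x_1x_2 - 1/6x_2^2 - 17/16x_1 + 1/24x_2 - 17/24x_3 + 17/48
  leading term x_1x_2: subtract (-11/30)·f_1 from 22/5x_1x_2 - 1/6x_2^2 - 17/16x_1 + 1/24x_2 - 17/24x_3 + 17/48 → -1/6x_2^2 + 3/80x_1 + 31/40x_2 + 1/40x_3 - 1/80
  leading term x_2^2: subtract (-3/20)·g_3 from -1/6x_2^2 + 3/80x_1 + 31/40x_2 + 1/40x_3 - 1/80 → 0
  remainder 0.

S(f_1,g_4): lcm = x_1^2x_2. S = -2/3x_1x_2x_3 + 20/27x_2^2x_3 - 1/4x_1^2 - 41/9x_1x_2 - 5/27x_2^2 - 1/6x_1x_3 - 85/27x_2x_3 + 1/12x_1 + 85/54x_2.
  leading term x_1x_2x_3: subtract (1/18x_3)·f_1 from -2/3x_1x_2x_3 + 20/27x_2^2x_3 - 1/4x_1^2 - 41/9x_1x_2 - 5/27x_2^2 - 1/6x_1x_3 - 85/27x_2x_3 + 1/12x_1 + 85/54x_2 → 20/27x_2^2x_3 - 1/4x_1^2 - 41/9x_1x_2 - 5/27x_2^2 - 1/3x_1x_3 - 88/27x_2x_3 - 1/9x_3^2 + 1/12x_1 + 85/54x_2 + 1/18x_3
  leading term x_2^2x_3: subtract (2/3x_3)·g_3 from 20/27x_2^2x_3 - 1/4x_1^2 - 41/9x_1x_2 - 5/27x_2^2 - 1/3x_1x_3 - 88/27x_2x_3 - 1/9x_3^2 + 1/12x_1 + 85/54x_2 + 1/18x_3 → -1/4x_1^2 - 41/9x_1x_2 - 5/27x_2^2 - 1/6x_1x_3 + 5/27x_2x_3 + 1/12x_1 + 85/54x_2
  leading term x_1^2: subtract (-10/9)·g_4 from -1/4x_1^2 - 41/9x_1x_2 - 5/27x_2^2 - 1/6x_1x_3 + 5/27x_2x_3 + 1/12x_1 + 85/54x_2 → -41/9x_1x_2 - 5/27x_2^2 + 85/72x_1 + 175/108x_2 + 85/108x_3 - 85/216
  leading term x_1x_2: subtract (41/108)·f_1 from -41/9x_1x_2 - 5/27x_2^2 + 85/72x_1 + 175/108x_2 + 85/108x_3 - 85/216 → -5/27x_2^2 + 1/24x_1 + 31/36x_2 + 1/36x_3 - 1/72
  leading term x_2^2: subtract (-1/6)·g_3 from -5/27x_2^2 + 1/24x_1 + 31/36x_2 + 1/36x_3 - 1/72 → 0
  remainder 0.

S(f_2,g_4): lcm = x_1^2x_2. S = -10/9x_1x_2^2 - 2/3x_1x_2x_3 + 20/27x_2^2x_3 + 11/18x_1x_2 - 5/27x_2^2 - 85/27x_2x_3 + 85/54x_2.
  leading term x_1x_2^2: subtract (5/54x_2)·f_1 from -10/9x_1x_2^2 - 2/3x_1x_2x_3 + 20/27x_2^2x_3 + 11/18x_1x_2 - 5/27x_2^2 - 85/27x_2x_3 + 85/54x_2 → -2/3x_1x_2x_3 + 20/27x_2^2x_3 + 1/3x_1x_2 - 10/27x_2^2 - 10/3x_2x_3 + 5/3x_2
  leading term x_1x_2x_3: subtract (1/18x_3)·f_1 from -2/3x_1x_2x_3 + 20/27x_2^2x_3 + 1/3x_1x_2 - 10/27x_2^2 - 10/3x_2x_3 + 5/3x_2 → 20/27x_2^2x_3 + 1/3x_1x_2 - 10/27x_2^2 - 1/6x_1x_3 - 31/9x_2x_3 - 1/9x_3^2 + 5/3x_2 + 1/18x_3
  leading term x_2^2x_3: subtract (2/3x_3)·g_3 from 20/27x_2^2x_3 + 1/3x_1x_2 - 10/27x_2^2 - 1/6x_1x_3 - 31/9x_2x_3 - 1/9x_3^2 + 5/3x_2 + 1/18x_3 → 1/3x_1x_2 - 10/27x_2^2 + 5/3x_2
  leading term x_1x_2: subtract (-1/36)·f_1 from 1/3x_1x_2 - 10/27x_2^2 + 5/3x_2 → -10/27x_2^2 + 1/12x_1 + 31/18x_2 + 1/18x_3 - 1/36
  leading term x_2^2: subtract (-1/3)·g_3 from -10/27x_2^2 + 1/12x_1 + 31/18x_2 + 1/18x_3 - 1/36 → 0
  remainder 0.

S(g_3,g_4): leading monomials are coprime, so the S-polynomial reduces to 0 (Buchberger's first criterion).
Every S-polynomial of the final basis reduces to 0, so we have a Gröbner basis.
Inter-reduce: drop elements whose leading term is divisible by another's, tail-reduce, and make monic.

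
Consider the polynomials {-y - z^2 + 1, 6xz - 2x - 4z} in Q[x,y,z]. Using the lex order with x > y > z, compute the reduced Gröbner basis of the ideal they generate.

G = {xz - 1/3x - 2/3z, y + z^2 - 1}

Buchberger's algorithm terminates because the ascending chain of leading-term ideals stabilizes.

f_1 = -y - z^2 + 1, LT = y.
f_2 = 6xz - 2x - 4z, LT = xz.

The S-polynomials (S(f_1,f_2)) all reduce to 0 modulo the current basis, so we have a Gröbner basis.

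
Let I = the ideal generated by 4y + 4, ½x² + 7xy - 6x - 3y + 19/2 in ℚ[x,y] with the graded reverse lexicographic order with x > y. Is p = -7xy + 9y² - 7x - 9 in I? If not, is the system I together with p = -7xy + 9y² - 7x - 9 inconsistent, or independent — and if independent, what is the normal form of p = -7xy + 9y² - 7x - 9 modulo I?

First compute the reduced Gröbner basis of I by Buchberger's algorithm.
f_1 = 4y + 4, LT = y.
f_2 = ½x² + 7xy - 6x - 3y + 19/2, LT = x².

The S-polynomials (S(f_1,f_2)) all reduce to 0 modulo the current basis, so we have a Gröbner basis.
Inter-reduce: drop elements whose leading term is divisible by another's, tail-reduce, and make monic.
Reduced Gröbner basis: {x² - 26x + 25, y + 1}.
Label its elements g_1 = x² - 26x + 25, g_2 = y + 1.

Reduce p = -7xy + 9y² - 7x - 9 modulo G:
  leading term xy: subtract (-7x)·g_2 from -7xy + 9y² - 7x - 9 → 9y² - 9
  leading term y²: subtract (9y)·g_2 from 9y² - 9 → -9y - 9
  leading term y: subtract (-9)·g_2 from -9y - 9 → 0
  normal form = 0.
Since the normal form is 0, p ∈ I.

-7xy + 9y² - 7x - 9 lies in I (it reduces to 0).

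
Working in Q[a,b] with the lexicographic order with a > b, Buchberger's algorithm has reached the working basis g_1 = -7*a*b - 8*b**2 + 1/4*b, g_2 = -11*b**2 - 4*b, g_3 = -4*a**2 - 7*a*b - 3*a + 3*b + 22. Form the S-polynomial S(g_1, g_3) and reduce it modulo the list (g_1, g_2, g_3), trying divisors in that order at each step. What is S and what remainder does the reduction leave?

lcm(LM(g_1), LM(g_3)) = a**2*b.
S = (lcm/LT(g_1))·g_1 − (lcm/LT(g_3))·g_3 = -17/28*a*b**2 - 11/14*a*b + 3/4*b**2 + 11/2*b.
Reduce S modulo (g_1, g_2, g_3) in that order:
  leading term a*b**2: subtract (17/196*b)·g_1 from -17/28*a*b**2 - 11/14*a*b + 3/4*b**2 + 11/2*b → -11/14*a*b + 34/49*b**3 + 571/784*b**2 + 11/2*b
  leading term a*b: subtract (11/98)·g_1 from -11/14*a*b + 34/49*b**3 + 571/784*b**2 + 11/2*b → 34/49*b**3 + 1275/784*b**2 + 2145/392*b
  leading term b**3: subtract (-34/539*b)·g_2 from 34/49*b**3 + 1275/784*b**2 + 2145/392*b → 11849/8624*b**2 + 2145/392*b
  leading term b**2: subtract (-11849/94864)·g_2 from 11849/8624*b**2 + 2145/392*b → 235847/47432*b
  leading term b: no divisor's leading term divides it; move 235847/47432*b to the remainder.
The remainder 235847/47432*b is nonzero, so it would be added as the next basis element.

S(g_1, g_3) = -17/28*a*b**2 - 11/14*a*b + 3/4*b**2 + 11/2*b; remainder on division = 235847/47432*b.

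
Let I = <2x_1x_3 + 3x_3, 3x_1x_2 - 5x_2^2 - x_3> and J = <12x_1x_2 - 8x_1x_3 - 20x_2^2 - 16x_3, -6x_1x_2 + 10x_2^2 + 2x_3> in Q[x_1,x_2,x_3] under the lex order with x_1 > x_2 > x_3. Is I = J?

For a fixed monomial order, each ideal has a unique reduced Gröbner basis; comparing bases decides equality.
Buchberger on the first generating set:
f_1 = 2x_1x_3 + 3x_3, LT = x_1x_3.
f_2 = 3x_1x_2 - 5x_2^2 - x_3, LT = x_1x_2.

S(f_1,f_2): lcm = x_1x_2x_3. S = 5/3x_2^2x_3 + 3/2x_2x_3 + 1/3x_3^2.
  leading term x_2^2x_3: no divisor's leading term divides it; move 5/3x_2^2x_3 to the remainder.
  leading term x_2x_3: no divisor's leading term divides it; move 3/2x_2x_3 to the remainder.
  leading term x_3^2: no divisor's leading term divides it; move 1/3x_3^2 to the remainder.
  remainder 5/3x_2^2x_3 + 3/2x_2x_3 + 1/3x_3^2 ≠ 0; add g_3 = 5/3x_2^2x_3 + 3/2x_2x_3 + 1/3x_3^2 to the basis.

The other S-polynomials (S(f_1,g_3), S(f_2,g_3)) all reduce to 0 modulo the current basis, so we have a Gröbner basis.
Inter-reduce: drop elements whose leading term is divisible by another's, tail-reduce, and make monic.
Reduced Gröbner basis: {x_1x_2 - 5/3x_2^2 - 1/3x_3, x_1x_3 + 3/2x_3, x_2^2x_3 + 9/10x_2x_3 + 1/5x_3^2}.

Buchberger on the second generating set:
h_1 = 12x_1x_2 - 8x_1x_3 - 20x_2^2 - 16x_3, LT = x_1x_2.
h_2 = -6x_1x_2 + 10x_2^2 + 2x_3, LT = x_1x_2.

S(h_1,h_2): lcm = x_1x_2. S = -2/3x_1x_3 - x_3.
  leading term x_1x_3: no divisor's leading term divides it; move -2/3x_1x_3 to the remainder.
  leading term x_3: no divisor's leading term divides it; move -x_3 to the remainder.
  remainder -2/3x_1x_3 - x_3 ≠ 0; add k_3 = -2/3x_1x_3 - x_3 to the basis.

S(h_1,k_3): lcm = x_1x_2x_3. S = -2/3x_1x_3^2 - 5/3x_2^2x_3 - 3/2x_2x_3 - 4/3x_3^2.
  leading term x_1x_3^2: subtract (x_3)·k_3 from -2/3x_1x_3^2 - 5/3x_2^2x_3 - 3/2x_2x_3 - 4/3x_3^2 → -5/3x_2^2x_3 - 3/2x_2x_3 - 1/3x_3^2
  leading term x_2^2x_3: no divisor's leading term divides it; move -5/3x_2^2x_3 to the remainder.
  leading term x_2x_3: no divisor's leading term divides it; move -3/2x_2x_3 to the remainder.
  leading term x_3^2: no divisor's leading term divides it; move -1/3x_3^2 to the remainder.
  remainder -5/3x_2^2x_3 - 3/2x_2x_3 - 1/3x_3^2 ≠ 0; add k_4 = -5/3x_2^2x_3 - 3/2x_2x_3 - 1/3x_3^2 to the basis.

The other S-polynomials (S(h_2,k_3), S(h_1,k_4), S(h_2,k_4), S(k_3,k_4)) all reduce to 0 modulo the current basis, so we have a Gröbner basis.
Inter-reduce: drop elements whose leading term is divisible by another's, tail-reduce, and make monic.
Reduced Gröbner basis: {x_1x_2 - 5/3x_2^2 - 1/3x_3, x_1x_3 + 3/2x_3, x_2^2x_3 + 9/10x_2x_3 + 1/5x_3^2}.

These coincide, so the ideals are equal.
The choice of monomial ordering does not affect the verdict — as long as both bases are computed under the same ordering, their equality decides ideal equality.

Yes, the ideals are equal.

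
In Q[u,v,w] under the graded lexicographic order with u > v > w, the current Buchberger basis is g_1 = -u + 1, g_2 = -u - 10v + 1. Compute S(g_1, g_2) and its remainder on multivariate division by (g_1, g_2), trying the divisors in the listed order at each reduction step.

lcm(LM(g_1), LM(g_2)) = u.
S = (lcm/LT(g_1))·g_1 − (lcm/LT(g_2))·g_2 = -10v.
Reduce S modulo (g_1, g_2) in that order:
  leading term v: no divisor's leading term divides it; move -10v to the remainder.
The remainder -10v is nonzero, so it would be added as the next basis element.
This is the inner loop of Buchberger's algorithm — each nonzero remainder becomes a new basis element.

S(g_1, g_2) = -10v; remainder on division = -10v.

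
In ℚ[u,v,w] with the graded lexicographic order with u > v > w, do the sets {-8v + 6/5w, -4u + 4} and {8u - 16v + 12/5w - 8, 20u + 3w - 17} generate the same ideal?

Equality of ideals is decidable: compute both reduced Gröbner bases (unique for the ordering) and check whether they agree.
Buchberger on the first generating set:
f_1 = -8v + 6/5w, LT = v.
f_2 = -4u + 4, LT = u.

S(f_1,f_2): leading monomials are coprime, so the S-polynomial reduces to 0 (Buchberger's first criterion).
Every S-polynomial of the final basis reduces to 0, so we have a Gröbner basis.
Inter-reduce: drop elements whose leading term is divisible by another's, tail-reduce, and make monic.
Reduced Gröbner basis: {u - 1, v - 3/20w}.

Buchberger on the second generating set:
h_1 = 8u - 16v + 12/5w - 8, LT = u.
h_2 = 20u + 3w - 17, LT = u.

S(h_1,h_2): lcm = u. S = -2v + 3/20w - 3/20.
  leading term v: no divisor's leading term divides it; move -2v to the remainder.
  leading term w: no divisor's leading term divides it; move 3/20w to the remainder.
  leading term 1: no divisor's leading term divides it; move -3/20 to the remainder.
  remainder -2v + 3/20w - 3/20 ≠ 0; add k_3 = -2v + 3/20w - 3/20 to the basis.

S(h_1,k_3): leading monomials are coprime, so the S-polynomial reduces to 0 (Buchberger's first criterion).
S(h_2,k_3): leading monomials are coprime, so the S-polynomial reduces to 0 (Buchberger's first criterion).
Every S-polynomial of the final basis reduces to 0, so we have a Gröbner basis.
Inter-reduce: drop elements whose leading term is divisible by another's, tail-reduce, and make monic.
Reduced Gröbner basis: {u + 3/20w - 17/20, v - 3/40w + 3/40}.

Since the reduced bases disagree, the two ideals are not the same.

No, the ideals differ.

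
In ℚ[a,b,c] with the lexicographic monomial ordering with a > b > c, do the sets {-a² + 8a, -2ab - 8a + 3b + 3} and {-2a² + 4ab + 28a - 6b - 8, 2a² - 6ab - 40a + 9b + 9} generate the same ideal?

No, the ideals differ.

For a fixed monomial order, each ideal has a unique reduced Gröbner basis; comparing bases decides equality.
Buchberger on the first generating set:
f_1 = -a² + 8a, LT = a².
f_2 = -2ab - 8a + 3b + 3, LT = ab.

S(f_1,f_2): lcm = a²b. S = -4a² - 13/2ab + 3/2a.
  leading term a²: subtract (4)·f_1 from -4a² - 13/2ab + 3/2a → -13/2ab - 61/2a
  leading term ab: subtract (13/4)·f_2 from -13/2ab - 61/2a → -9/2a - 39/4b - 39/4
  leading term a: no divisor's leading term divides it; move -9/2a to the remainder.
  leading term b: no divisor's leading term divides it; move -39/4b to the remainder.
  leading term 1: no divisor's leading term divides it; move -39/4 to the remainder.
  remainder -9/2a - 39/4b - 39/4 ≠ 0; add g_3 = -9/2a - 39/4b - 39/4 to the basis.

S(f_2,g_3): lcm = ab. S = 4a - 13/6b² - 11/3b - 3/2.
  leading term a: subtract (-8/9)·g_3 from 4a - 13/6b² - 11/3b - 3/2 → -13/6b² - 37/3b - 61/6
  leading term b²: no divisor's leading term divides it; move -13/6b² to the remainder.
  leading term b: no divisor's leading term divides it; move -37/3b to the remainder.
  leading term 1: no divisor's leading term divides it; move -61/6 to the remainder.
  remainder -13/6b² - 37/3b - 61/6 ≠ 0; add g_4 = -13/6b² - 37/3b - 61/6 to the basis.

The other S-polynomials (S(f_1,g_3), S(f_1,g_4), S(f_2,g_4), S(g_3,g_4)) all reduce to 0 modulo the current basis, so we have a Gröbner basis.
Inter-reduce: drop elements whose leading term is divisible by another's, tail-reduce, and make monic.
Reduced Gröbner basis: {a + 13/6b + 13/6, b² + 74/13b + 61/13}.

Buchberger on the second generating set:
h_1 = -2a² + 4ab + 28a - 6b - 8, LT = a².
h_2 = 2a² - 6ab - 40a + 9b + 9, LT = a².

S(h_1,h_2): lcm = a². S = ab + 6a - 3/2b - ½.
  leading term ab: no divisor's leading term divides it; move ab to the remainder.
  leading term a: no divisor's leading term divides it; move 6a to the remainder.
  leading term b: no divisor's leading term divides it; move -3/2b to the remainder.
  leading term 1: no divisor's leading term divides it; move -½ to the remainder.
  remainder ab + 6a - 3/2b - ½ ≠ 0; add k_3 = ab + 6a - 3/2b - ½ to the basis.

S(h_1,k_3): lcm = a²b. S = -6a² - 2ab² - 25/2ab + ½a + 3b² + 4b.
  leading term a²: subtract (3)·h_1 from -6a² - 2ab² - 25/2ab + ½a + 3b² + 4b → -2ab² - 49/2ab - 167/2a + 3b² + 22b + 24
  leading term ab²: subtract (-2b)·k_3 from -2ab² - 49/2ab - 167/2a + 3b² + 22b + 24 → -25/2ab - 167/2a + 21b + 24
  leading term ab: subtract (-25/2)·k_3 from -25/2ab - 167/2a + 21b + 24 → -17/2a + 9/4b + 71/4
  leading term a: no divisor's leading term divides it; move -17/2a to the remainder.
  leading term b: no divisor's leading term divides it; move 9/4b to the remainder.
  leading term 1: no divisor's leading term divides it; move 71/4 to the remainder.
  remainder -17/2a + 9/4b + 71/4 ≠ 0; add k_4 = -17/2a + 9/4b + 71/4 to the basis.

S(k_3,k_4): lcm = ab. S = 6a + 9/34b² + 10/17b - ½.
  leading term a: subtract (-12/17)·k_4 from 6a + 9/34b² + 10/17b - ½ → 9/34b² + 37/17b + 409/34
  leading term b²: no divisor's leading term divides it; move 9/34b² to the remainder.
  leading term b: no divisor's leading term divides it; move 37/17b to the remainder.
  leading term 1: no divisor's leading term divides it; move 409/34 to the remainder.
  remainder 9/34b² + 37/17b + 409/34 ≠ 0; add k_5 = 9/34b² + 37/17b + 409/34 to the basis.

The other S-polynomials (S(h_2,k_3), S(h_1,k_4), S(h_2,k_4), S(h_1,k_5), S(h_2,k_5), S(k_3,k_5), S(k_4,k_5)) all reduce to 0 modulo the current basis, so we have a Gröbner basis.
Inter-reduce: drop elements whose leading term is divisible by another's, tail-reduce, and make monic.
Reduced Gröbner basis: {a - 9/34b - 71/34, b² + 74/9b + 409/9}.

The bases are distinct; the ideals are different.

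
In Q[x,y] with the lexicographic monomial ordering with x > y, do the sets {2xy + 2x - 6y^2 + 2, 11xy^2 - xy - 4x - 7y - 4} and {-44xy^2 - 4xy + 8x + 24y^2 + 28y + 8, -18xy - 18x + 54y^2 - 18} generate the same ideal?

Since reduced Gröbner bases are canonical representatives of ideals under a given ordering, it suffices to compute and compare them.
Buchberger on the first generating set:
f_1 = 2xy + 2x - 6y^2 + 2, LT = xy.
f_2 = 11xy^2 - xy - 4x - 7y - 4, LT = xy^2.

S(f_1,f_2): lcm = xy^2. S = 12/11xy + 4/11x - 3y^3 + 18/11y + 4/11.
  leading term xy: subtract (6/11)·f_1 from 12/11xy + 4/11x - 3y^3 + 18/11y + 4/11 → -8/11x - 3y^3 + 36/11y^2 + 18/11y - 8/11
  leading term x: no divisor's leading term divides it; move -8/11x to the remainder.
  leading term y^3: no divisor's leading term divides it; move -3y^3 to the remainder.
  leading term y^2: no divisor's leading term divides it; move 36/11y^2 to the remainder.
  leading term y: no divisor's leading term divides it; move 18/11y to the remainder.
  leading term 1: no divisor's leading term divides it; move -8/11 to the remainder.
  remainder -8/11x - 3y^3 + 36/11y^2 + 18/11y - 8/11 ≠ 0; add g_3 = -8/11x - 3y^3 + 36/11y^2 + 18/11y - 8/11 to the basis.

S(f_1,g_3): lcm = xy. S = x - 33/8y^4 + 9/2y^3 - 3/4y^2 - y + 1.
  leading term x: subtract (-11/8)·g_3 from x - 33/8y^4 + 9/2y^3 - 3/4y^2 - y + 1 → -33/8y^4 + 3/8y^3 + 15/4y^2 + 5/4y
  leading term y^4: no divisor's leading term divides it; move -33/8y^4 to the remainder.
  leading term y^3: no divisor's leading term divides it; move 3/8y^3 to the remainder.
  leading term y^2: no divisor's leading term divides it; move 15/4y^2 to the remainder.
  leading term y: no divisor's leading term divides it; move 5/4y to the remainder.
  remainder -33/8y^4 + 3/8y^3 + 15/4y^2 + 5/4y ≠ 0; add g_4 = -33/8y^4 + 3/8y^3 + 15/4y^2 + 5/4y to the basis.

The other S-polynomials (S(f_2,g_3), S(f_1,g_4), S(f_2,g_4), S(g_3,g_4)) all reduce to 0 modulo the current basis, so we have a Gröbner basis.
Inter-reduce: drop elements whose leading term is divisible by another's, tail-reduce, and make monic.
Reduced Gröbner basis: {x + 33/8y^3 - 9/2y^2 - 9/4y + 1, y^4 - 1/11y^3 - 10/11y^2 - 10/33y}.

Buchberger on the second generating set:
h_1 = -44xy^2 - 4xy + 8x + 24y^2 + 28y + 8, LT = xy^2.
h_2 = -18xy - 18x + 54y^2 - 18, LT = xy.

S(h_1,h_2): lcm = xy^2. S = -10/11xy - 2/11x + 3y^3 - 6/11y^2 - 18/11y - 2/11.
  leading term xy: subtract (5/99)·h_2 from -10/11xy - 2/11x + 3y^3 - 6/11y^2 - 18/11y - 2/11 → 8/11x + 3y^3 - 36/11y^2 - 18/11y + 8/11
  leading term x: no divisor's leading term divides it; move 8/11x to the remainder.
  leading term y^3: no divisor's leading term divides it; move 3y^3 to the remainder.
  leading term y^2: no divisor's leading term divides it; move -36/11y^2 to the remainder.
  leading term y: no divisor's leading term divides it; move -18/11y to the remainder.
  leading term 1: no divisor's leading term divides it; move 8/11 to the remainder.
  remainder 8/11x + 3y^3 - 36/11y^2 - 18/11y + 8/11 ≠ 0; add k_3 = 8/11x + 3y^3 - 36/11y^2 - 18/11y + 8/11 to the basis.

S(h_1,k_3): lcm = xy^2. S = 1/11xy - 2/11x - 33/8y^5 + 9/2y^4 + 9/4y^3 - 17/11y^2 - 7/11y - 2/11.
  leading term xy: subtract (-1/198)·h_2 from 1/11xy - 2/11x - 33/8y^5 + 9/2y^4 + 9/4y^3 - 17/11y^2 - 7/11y - 2/11 → -3/11x - 33/8y^5 + 9/2y^4 + 9/4y^3 - 14/11y^2 - 7/11y - 3/11
  leading term x: subtract (-3/8)·k_3 from -3/11x - 33/8y^5 + 9/2y^4 + 9/4y^3 - 14/11y^2 - 7/11y - 3/11 → -33/8y^5 + 9/2y^4 + 27/8y^3 - 5/2y^2 - 5/4y
  leading term y^5: no divisor's leading term divides it; move -33/8y^5 to the remainder.
  leading term y^4: no divisor's leading term divides it; move 9/2y^4 to the remainder.
  leading term y^3: no divisor's leading term divides it; move 27/8y^3 to the remainder.
  leading term y^2: no divisor's leading term divides it; move -5/2y^2 to the remainder.
  leading term y: no divisor's leading term divides it; move -5/4y to the remainder.
  remainder -33/8y^5 + 9/2y^4 + 27/8y^3 - 5/2y^2 - 5/4y ≠ 0; add k_4 = -33/8y^5 + 9/2y^4 + 27/8y^3 - 5/2y^2 - 5/4y to the basis.

S(h_2,k_3): lcm = xy. S = x - 33/8y^4 + 9/2y^3 - 3/4y^2 - y + 1.
  leading term x: subtract (11/8)·k_3 from x - 33/8y^4 + 9/2y^3 - 3/4y^2 - y + 1 → -33/8y^4 + 3/8y^3 + 15/4y^2 + 5/4y
  leading term y^4: no divisor's leading term divides it; move -33/8y^4 to the remainder.
  leading term y^3: no divisor's leading term divides it; move 3/8y^3 to the remainder.
  leading term y^2: no divisor's leading term divides it; move 15/4y^2 to the remainder.
  leading term y: no divisor's leading term divides it; move 5/4y to the remainder.
  remainder -33/8y^4 + 3/8y^3 + 15/4y^2 + 5/4y ≠ 0; add k_5 = -33/8y^4 + 3/8y^3 + 15/4y^2 + 5/4y to the basis.

The other S-polynomials (S(h_1,k_4), S(h_2,k_4), S(k_3,k_4), S(h_1,k_5), S(h_2,k_5), S(k_3,k_5), S(k_4,k_5)) all reduce to 0 modulo the current basis, so we have a Gröbner basis.
Inter-reduce: drop elements whose leading term is divisible by another's, tail-reduce, and make monic.
Reduced Gröbner basis: {x + 33/8y^3 - 9/2y^2 - 9/4y + 1, y^4 - 1/11y^3 - 10/11y^2 - 10/33y}.

Same reduced basis, so the two generating sets span the same ideal.

Yes, the ideals are equal.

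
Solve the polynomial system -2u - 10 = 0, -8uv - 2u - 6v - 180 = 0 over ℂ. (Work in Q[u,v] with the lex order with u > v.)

{(-5, 5)}

Compute a lex Gröbner basis by Buchberger's algorithm.
f_1 = -2u - 10, LT = u.
f_2 = -8uv - 2u - 6v - 180, LT = uv.

S(f_1,f_2): lcm = uv. S = -1/4u + 17/4v - 45/2.
  leading term u: subtract (1/8)·f_1 from -1/4u + 17/4v - 45/2 → 17/4v - 85/4
  leading term v: no divisor's leading term divides it; move 17/4v to the remainder.
  leading term 1: no divisor's leading term divides it; move -85/4 to the remainder.
  remainder 17/4v - 85/4 ≠ 0; add h_3 = 17/4v - 85/4 to the basis.

The other S-polynomials (S(f_1,h_3), S(f_2,h_3)) all reduce to 0 modulo the current basis, so we have a Gröbner basis.
Inter-reduce: drop elements whose leading term is divisible by another's, tail-reduce, and make monic.
Reduced Gröbner basis: {u + 5, v - 5}.

A lex Gröbner basis eliminates variables successively. Here v - 5 depends only on v, with roots {5}; lifting each root through the earlier basis elements recovers the full solutions.
  v = 5: the earlier basis element becomes u + 5 = 0, giving u = -5 — point (-5, 5).
Each listed point satisfies every original equation (direct substitution).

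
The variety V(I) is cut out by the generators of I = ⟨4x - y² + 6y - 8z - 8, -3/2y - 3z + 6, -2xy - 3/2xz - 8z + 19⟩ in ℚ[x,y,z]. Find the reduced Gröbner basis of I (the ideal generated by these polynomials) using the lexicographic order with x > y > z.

f_1 = 4x - y² + 6y - 8z - 8, LT = x.
f_2 = -3/2y - 3z + 6, LT = y.
f_3 = -2xy - 3/2xz - 8z + 19, LT = xy.

S(f_1,f_3): lcm = xy. S = -¾xz - ¼y³ + 3/2y² - 2yz - 2y - 4z + 19/2.
  leading term xz: subtract (-3/16z)·f_1 from -¾xz - ¼y³ + 3/2y² - 2yz - 2y - 4z + 19/2 → -¼y³ - 3/16y²z + 3/2y² - ⅞yz - 2y - 3/2z² - 11/2z + 19/2
  leading term y³: subtract (⅙y²)·f_2 from -¼y³ - 3/16y²z + 3/2y² - ⅞yz - 2y - 3/2z² - 11/2z + 19/2 → 5/16y²z + ½y² - ⅞yz - 2y - 3/2z² - 11/2z + 19/2
  leading term y²z: subtract (-5/24yz)·f_2 from 5/16y²z + ½y² - ⅞yz - 2y - 3/2z² - 11/2z + 19/2 → ½y² - ⅝yz² + ⅜yz - 2y - 3/2z² - 11/2z + 19/2
  leading term y²: subtract (-⅓y)·f_2 from ½y² - ⅝yz² + ⅜yz - 2y - 3/2z² - 11/2z + 19/2 → -⅝yz² - ⅝yz - 3/2z² - 11/2z + 19/2
  leading term yz²: subtract (5/12z²)·f_2 from -⅝yz² - ⅝yz - 3/2z² - 11/2z + 19/2 → -⅝yz + 5/4z³ - 4z² - 11/2z + 19/2
  leading term yz: subtract (5/12z)·f_2 from -⅝yz + 5/4z³ - 4z² - 11/2z + 19/2 → 5/4z³ - 11/4z² - 8z + 19/2
  leading term z³: no divisor's leading term divides it; move 5/4z³ to the remainder.
  leading term z²: no divisor's leading term divides it; move -11/4z² to the remainder.
  leading term z: no divisor's leading term divides it; move -8z to the remainder.
  leading term 1: no divisor's leading term divides it; move 19/2 to the remainder.
  remainder 5/4z³ - 11/4z² - 8z + 19/2 ≠ 0; add g_4 = 5/4z³ - 11/4z² - 8z + 19/2 to the basis.

The other S-polynomials (S(f_1,f_2), S(f_2,f_3), S(f_1,g_4), S(f_2,g_4), S(f_3,g_4)) all reduce to 0 modulo the current basis, so we have a Gröbner basis.
Inter-reduce: drop elements whose leading term is divisible by another's, tail-reduce, and make monic.

G = {x - z² - z, y + 2z - 4, z³ - 11/5z² - 32/5z + 38/5}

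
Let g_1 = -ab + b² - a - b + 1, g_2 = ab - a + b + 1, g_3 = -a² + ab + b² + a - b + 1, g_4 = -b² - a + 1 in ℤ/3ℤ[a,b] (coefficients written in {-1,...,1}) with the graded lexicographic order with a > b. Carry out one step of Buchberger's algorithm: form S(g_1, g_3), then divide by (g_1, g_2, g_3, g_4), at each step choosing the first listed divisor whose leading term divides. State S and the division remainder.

lcm(LM(g_1), LM(g_3)) = a²b.
S = (lcm/LT(g_1))·g_1 − (lcm/LT(g_3))·g_3 = b³ + a² - ab - b² - a + b.
Reduce S modulo (g_1, g_2, g_3, g_4) in that order:
  leading term b³: subtract (-b)·g_4 from b³ + a² - ab - b² - a + b → a² + ab - b² - a - b
  leading term a²: subtract (-1)·g_3 from a² + ab - b² - a - b → -ab + b + 1
  leading term ab: subtract (1)·g_1 from -ab + b + 1 → -b² + a - b
  leading term b²: subtract (1)·g_4 from -b² + a - b → -a - b - 1
  leading term a: no divisor's leading term divides it; move -a to the remainder.
  leading term b: no divisor's leading term divides it; move -b to the remainder.
  leading term 1: no divisor's leading term divides it; move -1 to the remainder.
The remainder -a - b - 1 is nonzero, so it would be added as the next basis element.

S(g_1, g_3) = b³ + a² - ab - b² - a + b; remainder on division = -a - b - 1.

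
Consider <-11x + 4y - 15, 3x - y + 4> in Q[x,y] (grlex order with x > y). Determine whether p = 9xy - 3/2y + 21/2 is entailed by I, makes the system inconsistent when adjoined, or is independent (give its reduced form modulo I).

First compute the reduced Gröbner basis of I by Buchberger's algorithm.
f_1 = -11x + 4y - 15, LT = x.
f_2 = 3x - y + 4, LT = x.

S(f_1,f_2): lcm = x. S = -1/33y + 1/33.
  reduce S modulo (f_1, f_2):
  remainder -1/33y + 1/33 ≠ 0; add h_3 = -1/33y + 1/33 to the basis.

The other S-polynomials (S(f_1,h_3), S(f_2,h_3)) all reduce to 0 modulo the current basis, so we have a Gröbner basis.
Inter-reduce: drop elements whose leading term is divisible by another's, tail-reduce, and make monic.
Reduced Gröbner basis: {x + 1, y - 1}.
Label its elements g_1 = x + 1, g_2 = y - 1.

Reduce p = 9xy - 3/2y + 21/2 modulo G:
  leading term xy: subtract (9y)·g_1 from 9xy - 3/2y + 21/2 → -21/2y + 21/2
  leading term y: subtract (-21/2)·g_2 from -21/2y + 21/2 → 0
  normal form = 0.
Since the normal form is 0, p ∈ I.

The remainder on division by a Gröbner basis is unique — it is the normal form.

9xy - 3/2y + 21/2 lies in I (it reduces to 0).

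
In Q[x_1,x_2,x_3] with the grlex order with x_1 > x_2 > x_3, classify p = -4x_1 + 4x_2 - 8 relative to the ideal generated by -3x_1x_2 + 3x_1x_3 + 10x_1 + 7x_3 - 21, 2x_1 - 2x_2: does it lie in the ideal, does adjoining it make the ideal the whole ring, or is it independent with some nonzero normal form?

First compute the reduced Gröbner basis of I by Buchberger's algorithm.
f_1 = -3x_1x_2 + 3x_1x_3 + 10x_1 + 7x_3 - 21, LT = x_1x_2.
f_2 = 2x_1 - 2x_2, LT = x_1.

S(f_1,f_2): lcm = x_1x_2. S = -x_1x_3 + x_2^{2} - \tfrac{10}{3}x_1 - \tfrac{7}{3}x_3 + 7.
  leading term x_1x_3: subtract (-\tfrac{1}{2}x_3)·f_2 from -x_1x_3 + x_2^{2} - \tfrac{10}{3}x_1 - \tfrac{7}{3}x_3 + 7 → x_2^{2} - x_2x_3 - \tfrac{10}{3}x_1 - \tfrac{7}{3}x_3 + 7
  leading term x_2^{2}: no divisor's leading term divides it; move x_2^{2} to the remainder.
  leading term x_2x_3: no divisor's leading term divides it; move -x_2x_3 to the remainder.
  leading term x_1: subtract (-\tfrac{5}{3})·f_2 from -\tfrac{10}{3}x_1 - \tfrac{7}{3}x_3 + 7 → -\tfrac{10}{3}x_2 - \tfrac{7}{3}x_3 + 7
  leading term x_2: no divisor's leading term divides it; move -\tfrac{10}{3}x_2 to the remainder.
  leading term x_3: no divisor's leading term divides it; move -\tfrac{7}{3}x_3 to the remainder.
  leading term 1: no divisor's leading term divides it; move 7 to the remainder.
  remainder x_2^{2} - x_2x_3 - \tfrac{10}{3}x_2 - \tfrac{7}{3}x_3 + 7 ≠ 0; add h_3 = x_2^{2} - x_2x_3 - \tfrac{10}{3}x_2 - \tfrac{7}{3}x_3 + 7 to the basis.

The other S-polynomials (S(f_1,h_3), S(f_2,h_3)) all reduce to 0 modulo the current basis, so we have a Gröbner basis.
Inter-reduce: drop elements whose leading term is divisible by another's, tail-reduce, and make monic.
Reduced Gröbner basis: {x_2^{2} - x_2x_3 - \tfrac{10}{3}x_2 - \tfrac{7}{3}x_3 + 7, x_1 - x_2}.
Label its elements g_1 = x_2^{2} - x_2x_3 - \tfrac{10}{3}x_2 - \tfrac{7}{3}x_3 + 7, g_2 = x_1 - x_2.

Reduce p = -4x_1 + 4x_2 - 8 modulo G:
  leading term x_1: subtract (-4)·g_2 from -4x_1 + 4x_2 - 8 → -8
  leading term 1: no divisor's leading term divides it; move -8 to the remainder.
  normal form = -8.
The normal form is nonzero, so p ∉ I. Since p minus its normal form lies in I, I + (p) = I + (r) where r = -8; decide whether this ideal is the whole ring.
Here r = -8 is a nonzero constant, hence a unit: 1 ∈ I + (p), the Gröbner basis of I + (p) is {1}, and the enlarged system has no common solution — adjoining p is inconsistent.

The remainder on division by a Gröbner basis is unique — it is the normal form.

Adjoining -4x_1 + 4x_2 - 8 makes the ideal the whole ring: the system is inconsistent.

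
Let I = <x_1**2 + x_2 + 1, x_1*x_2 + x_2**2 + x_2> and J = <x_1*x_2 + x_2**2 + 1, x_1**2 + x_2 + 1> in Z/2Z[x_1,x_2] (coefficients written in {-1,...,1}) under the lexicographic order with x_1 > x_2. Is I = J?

Two ideals are equal iff their reduced Gröbner bases coincide (the reduced basis is unique for a fixed ordering).
Buchberger on the first generating set:
f_1 = x_1**2 + x_2 + 1, LT = x_1**2.
f_2 = x_1*x_2 + x_2**2 + x_2, LT = x_1*x_2.

S(f_1,f_2): lcm = x_1**2*x_2. S = x_1*x_2**2 + x_1*x_2 + x_2**2 + x_2.
  leading term x_1*x_2**2: subtract (x_2)·f_2 from x_1*x_2**2 + x_1*x_2 + x_2**2 + x_2 → x_1*x_2 + x_2**3 + x_2
  leading term x_1*x_2: subtract (1)·f_2 from x_1*x_2 + x_2**3 + x_2 → x_2**3 + x_2**2
  leading term x_2**3: no divisor's leading term divides it; move x_2**3 to the remainder.
  leading term x_2**2: no divisor's leading term divides it; move x_2**2 to the remainder.
  remainder x_2**3 + x_2**2 ≠ 0; add g_3 = x_2**3 + x_2**2 to the basis.

The other S-polynomials (S(f_1,g_3), S(f_2,g_3)) all reduce to 0 modulo the current basis, so we have a Gröbner basis.
Inter-reduce: drop elements whose leading term is divisible by another's, tail-reduce, and make monic.
Reduced Gröbner basis: {x_1**2 + x_2 + 1, x_1*x_2 + x_2**2 + x_2, x_2**3 + x_2**2}.

Buchberger on the second generating set:
h_1 = x_1*x_2 + x_2**2 + 1, LT = x_1*x_2.
h_2 = x_1**2 + x_2 + 1, LT = x_1**2.

S(h_1,h_2): lcm = x_1**2*x_2. S = x_1*x_2**2 + x_1 + x_2**2 + x_2.
  leading term x_1*x_2**2: subtract (x_2)·h_1 from x_1*x_2**2 + x_1 + x_2**2 + x_2 → x_1 + x_2**3 + x_2**2
  leading term x_1: no divisor's leading term divides it; move x_1 to the remainder.
  leading term x_2**3: no divisor's leading term divides it; move x_2**3 to the remainder.
  leading term x_2**2: no divisor's leading term divides it; move x_2**2 to the remainder.
  remainder x_1 + x_2**3 + x_2**2 ≠ 0; add k_3 = x_1 + x_2**3 + x_2**2 to the basis.

S(h_1,k_3): lcm = x_1*x_2. S = x_2**4 + x_2**3 + x_2**2 + 1.
  leading term x_2**4: no divisor's leading term divides it; move x_2**4 to the remainder.
  leading term x_2**3: no divisor's leading term divides it; move x_2**3 to the remainder.
  leading term x_2**2: no divisor's leading term divides it; move x_2**2 to the remainder.
  leading term 1: no divisor's leading term divides it; move 1 to the remainder.
  remainder x_2**4 + x_2**3 + x_2**2 + 1 ≠ 0; add k_4 = x_2**4 + x_2**3 + x_2**2 + 1 to the basis.

The other S-polynomials (S(h_2,k_3), S(h_1,k_4), S(h_2,k_4), S(k_3,k_4)) all reduce to 0 modulo the current basis, so we have a Gröbner basis.
Inter-reduce: drop elements whose leading term is divisible by another's, tail-reduce, and make monic.
Reduced Gröbner basis: {x_1 + x_2**3 + x_2**2, x_2**4 + x_2**3 + x_2**2 + 1}.

These differ, so the ideals are not equal.
The choice of monomial ordering does not affect the verdict — as long as both bases are computed under the same ordering, their equality decides ideal equality.

No, the ideals differ.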